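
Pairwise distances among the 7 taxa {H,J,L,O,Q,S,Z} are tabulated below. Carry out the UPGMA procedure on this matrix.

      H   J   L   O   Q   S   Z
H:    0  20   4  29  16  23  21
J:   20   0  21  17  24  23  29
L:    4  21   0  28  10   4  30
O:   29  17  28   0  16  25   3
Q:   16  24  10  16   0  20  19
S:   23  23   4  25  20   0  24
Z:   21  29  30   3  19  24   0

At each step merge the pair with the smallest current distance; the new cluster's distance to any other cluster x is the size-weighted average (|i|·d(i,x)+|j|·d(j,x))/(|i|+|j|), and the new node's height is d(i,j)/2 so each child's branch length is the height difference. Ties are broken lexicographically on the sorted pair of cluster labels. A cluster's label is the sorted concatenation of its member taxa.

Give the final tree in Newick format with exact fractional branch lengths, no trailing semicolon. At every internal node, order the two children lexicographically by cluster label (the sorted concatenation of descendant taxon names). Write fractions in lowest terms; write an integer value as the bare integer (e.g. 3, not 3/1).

1. join O+Z (d=3) ⇒ OZ; edges |O|=3/2, |Z|=3/2
  updated: d(H,OZ)=25, d(J,OZ)=23, d(L,OZ)=29, d(OZ,Q)=35/2, d(OZ,S)=49/2
2. join H+L (d=4) ⇒ HL; edges |H|=2, |L|=2
  updated: d(HL,J)=41/2, d(HL,OZ)=27, d(HL,Q)=13, d(HL,S)=27/2
3. join HL+Q (d=13) ⇒ HLQ; edges |HL|=9/2, |Q|=13/2
  updated: d(HLQ,J)=65/3, d(HLQ,OZ)=143/6, d(HLQ,S)=47/3
4. join HLQ+S (d=47/3) ⇒ HLQS; edges |HLQ|=4/3, |S|=47/6
  updated: d(HLQS,J)=22, d(HLQS,OZ)=24
5. join HLQS+J (d=22) ⇒ HJLQS; edges |HLQS|=19/6, |J|=11
  updated: d(HJLQS,OZ)=119/5
6. join HJLQS+OZ (d=119/5) ⇒ HJLOQSZ; edges |HJLQS|=9/10, |OZ|=52/5
final tree: (((((H:2,L:2):9/2,Q:13/2):4/3,S:47/6):19/6,J:11):9/10,(O:3/2,Z:3/2):52/5)
total length: 1579/30

(((((H:2,L:2):9/2,Q:13/2):4/3,S:47/6):19/6,J:11):9/10,(O:3/2,Z:3/2):52/5)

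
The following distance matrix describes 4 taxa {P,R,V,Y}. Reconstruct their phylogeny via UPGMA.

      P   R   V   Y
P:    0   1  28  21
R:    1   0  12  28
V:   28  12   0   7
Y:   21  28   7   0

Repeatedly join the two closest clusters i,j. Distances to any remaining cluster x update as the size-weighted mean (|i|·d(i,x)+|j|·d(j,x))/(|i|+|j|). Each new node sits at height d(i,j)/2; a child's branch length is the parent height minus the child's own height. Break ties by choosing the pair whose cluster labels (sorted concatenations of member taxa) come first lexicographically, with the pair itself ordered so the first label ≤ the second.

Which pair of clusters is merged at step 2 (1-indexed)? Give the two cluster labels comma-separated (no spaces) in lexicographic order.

step 1: merge (P,R) at d=1; branch lengths P→1/2, R→1/2; new cluster PR
  updated: d(PR,V)=20, d(PR,Y)=49/2
step 2: merge (V,Y) at d=7; branch lengths V→7/2, Y→7/2; new cluster VY
  updated: d(PR,VY)=89/4
step 3: merge (PR,VY) at d=89/4; branch lengths PR→85/8, VY→61/8; new cluster PRVY
final tree: ((P:1/2,R:1/2):85/8,(V:7/2,Y:7/2):61/8)
total length: 105/4

V,Y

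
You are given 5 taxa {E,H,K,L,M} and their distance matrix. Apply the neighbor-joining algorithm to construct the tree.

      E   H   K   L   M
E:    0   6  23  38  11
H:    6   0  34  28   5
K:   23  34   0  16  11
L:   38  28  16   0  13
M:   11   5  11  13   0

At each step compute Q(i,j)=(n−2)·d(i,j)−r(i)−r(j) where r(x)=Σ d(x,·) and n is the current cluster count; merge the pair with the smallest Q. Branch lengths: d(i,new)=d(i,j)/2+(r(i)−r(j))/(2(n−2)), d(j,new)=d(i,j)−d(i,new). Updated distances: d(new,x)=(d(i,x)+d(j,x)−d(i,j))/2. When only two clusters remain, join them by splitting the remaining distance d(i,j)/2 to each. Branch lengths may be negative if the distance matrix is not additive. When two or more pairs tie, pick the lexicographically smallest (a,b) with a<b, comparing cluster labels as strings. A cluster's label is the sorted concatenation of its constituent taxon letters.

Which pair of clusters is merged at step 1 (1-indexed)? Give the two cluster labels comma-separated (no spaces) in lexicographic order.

E,H

1. join E+H (d=6, Q=-133) ⇒ EH; edges |E|=23/6, |H|=13/6
  updated: d(EH,K)=51/2, d(EH,L)=30, d(EH,M)=5
2. join EH+M (d=5, Q=-159/2) ⇒ EHM; edges |EH|=83/8, |M|=-43/8
  updated: d(EHM,K)=63/4, d(EHM,L)=19
3. join EHM+K (d=63/4, Q=-203/4) ⇒ EHKM; edges |EHM|=75/8, |K|=51/8
  updated: d(EHKM,L)=77/8
4. join EHKM+L (d=77/8) ⇒ EHKLM; edges |EHKM|=77/16, |L|=77/16
final tree: ((((E:23/6,H:13/6):83/8,M:-43/8):75/8,K:51/8):77/16,L:77/16)
total length: 291/8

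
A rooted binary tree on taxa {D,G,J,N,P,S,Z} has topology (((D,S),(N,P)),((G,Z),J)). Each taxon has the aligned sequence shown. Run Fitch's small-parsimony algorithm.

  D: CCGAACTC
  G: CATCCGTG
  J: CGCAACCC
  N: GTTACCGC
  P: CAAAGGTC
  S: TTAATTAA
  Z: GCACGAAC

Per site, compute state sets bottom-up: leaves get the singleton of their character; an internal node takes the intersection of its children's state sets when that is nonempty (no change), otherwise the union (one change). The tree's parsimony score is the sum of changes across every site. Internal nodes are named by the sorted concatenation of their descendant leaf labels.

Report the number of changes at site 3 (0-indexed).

site 0, node DS: D={C} ∪ S={T} → {C,T} (+1)
site 0, node NP: N={G} ∪ P={C} → {C,G} (+1)
site 0, node DNPS: DS={C,T} ∩ NP={C,G} → {C} (+0)
site 0, node GZ: G={C} ∪ Z={G} → {C,G} (+1)
site 0, node GJZ: GZ={C,G} ∩ J={C} → {C} (+0)
site 0, node DGJNPSZ: DNPS={C} ∩ GJZ={C} → {C} (+0)
site 1, node DS: D={C} ∪ S={T} → {C,T} (+1)
site 1, node NP: N={T} ∪ P={A} → {A,T} (+1)
site 1, node DNPS: DS={C,T} ∩ NP={A,T} → {T} (+0)
site 1, node GZ: G={A} ∪ Z={C} → {A,C} (+1)
site 1, node GJZ: GZ={A,C} ∪ J={G} → {A,C,G} (+1)
site 1, node DGJNPSZ: DNPS={T} ∪ GJZ={A,C,G} → {A,C,G,T} (+1)
site 2, node DS: D={G} ∪ S={A} → {A,G} (+1)
site 2, node NP: N={T} ∪ P={A} → {A,T} (+1)
site 2, node DNPS: DS={A,G} ∩ NP={A,T} → {A} (+0)
site 2, node GZ: G={T} ∪ Z={A} → {A,T} (+1)
site 2, node GJZ: GZ={A,T} ∪ J={C} → {A,C,T} (+1)
site 2, node DGJNPSZ: DNPS={A} ∩ GJZ={A,C,T} → {A} (+0)
site 3, node DS: D={A} ∩ S={A} → {A} (+0)
site 3, node NP: N={A} ∩ P={A} → {A} (+0)
site 3, node DNPS: DS={A} ∩ NP={A} → {A} (+0)
site 3, node GZ: G={C} ∩ Z={C} → {C} (+0)
site 3, node GJZ: GZ={C} ∪ J={A} → {A,C} (+1)
site 3, node DGJNPSZ: DNPS={A} ∩ GJZ={A,C} → {A} (+0)
site 4, node DS: D={A} ∪ S={T} → {A,T} (+1)
site 4, node NP: N={C} ∪ P={G} → {C,G} (+1)
site 4, node DNPS: DS={A,T} ∪ NP={C,G} → {A,C,G,T} (+1)
site 4, node GZ: G={C} ∪ Z={G} → {C,G} (+1)
site 4, node GJZ: GZ={C,G} ∪ J={A} → {A,C,G} (+1)
site 4, node DGJNPSZ: DNPS={A,C,G,T} ∩ GJZ={A,C,G} → {A,C,G} (+0)
site 5, node DS: D={C} ∪ S={T} → {C,T} (+1)
site 5, node NP: N={C} ∪ P={G} → {C,G} (+1)
site 5, node DNPS: DS={C,T} ∩ NP={C,G} → {C} (+0)
site 5, node GZ: G={G} ∪ Z={A} → {A,G} (+1)
site 5, node GJZ: GZ={A,G} ∪ J={C} → {A,C,G} (+1)
site 5, node DGJNPSZ: DNPS={C} ∩ GJZ={A,C,G} → {C} (+0)
site 6, node DS: D={T} ∪ S={A} → {A,T} (+1)
site 6, node NP: N={G} ∪ P={T} → {G,T} (+1)
site 6, node DNPS: DS={A,T} ∩ NP={G,T} → {T} (+0)
site 6, node GZ: G={T} ∪ Z={A} → {A,T} (+1)
site 6, node GJZ: GZ={A,T} ∪ J={C} → {A,C,T} (+1)
site 6, node DGJNPSZ: DNPS={T} ∩ GJZ={A,C,T} → {T} (+0)
site 7, node DS: D={C} ∪ S={A} → {A,C} (+1)
site 7, node NP: N={C} ∩ P={C} → {C} (+0)
site 7, node DNPS: DS={A,C} ∩ NP={C} → {C} (+0)
site 7, node GZ: G={G} ∪ Z={C} → {C,G} (+1)
site 7, node GJZ: GZ={C,G} ∩ J={C} → {C} (+0)
site 7, node DGJNPSZ: DNPS={C} ∩ GJZ={C} → {C} (+0)
per-site changes: [3, 5, 4, 1, 5, 4, 4, 2]; total = 28

1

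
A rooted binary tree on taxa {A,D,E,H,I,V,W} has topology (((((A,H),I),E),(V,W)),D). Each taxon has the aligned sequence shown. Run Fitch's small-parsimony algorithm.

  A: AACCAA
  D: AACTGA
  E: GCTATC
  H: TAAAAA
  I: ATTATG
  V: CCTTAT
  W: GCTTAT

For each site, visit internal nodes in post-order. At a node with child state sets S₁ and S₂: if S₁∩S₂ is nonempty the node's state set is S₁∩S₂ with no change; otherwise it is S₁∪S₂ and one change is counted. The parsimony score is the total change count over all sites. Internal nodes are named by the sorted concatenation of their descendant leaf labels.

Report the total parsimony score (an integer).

18

AH@0: {A} ∪ {T} = {A,T} (union, +1)
AHI@0: {A,T} ∩ {A} = {A} (intersection, +0)
AEHI@0: {A} ∪ {G} = {A,G} (union, +1)
VW@0: {C} ∪ {G} = {C,G} (union, +1)
AEHIVW@0: {A,G} ∩ {C,G} = {G} (intersection, +0)
ADEHIVW@0: {G} ∪ {A} = {A,G} (union, +1)
AH@1: {A} ∩ {A} = {A} (intersection, +0)
AHI@1: {A} ∪ {T} = {A,T} (union, +1)
AEHI@1: {A,T} ∪ {C} = {A,C,T} (union, +1)
VW@1: {C} ∩ {C} = {C} (intersection, +0)
AEHIVW@1: {A,C,T} ∩ {C} = {C} (intersection, +0)
ADEHIVW@1: {C} ∪ {A} = {A,C} (union, +1)
AH@2: {C} ∪ {A} = {A,C} (union, +1)
AHI@2: {A,C} ∪ {T} = {A,C,T} (union, +1)
AEHI@2: {A,C,T} ∩ {T} = {T} (intersection, +0)
VW@2: {T} ∩ {T} = {T} (intersection, +0)
AEHIVW@2: {T} ∩ {T} = {T} (intersection, +0)
ADEHIVW@2: {T} ∪ {C} = {C,T} (union, +1)
AH@3: {C} ∪ {A} = {A,C} (union, +1)
AHI@3: {A,C} ∩ {A} = {A} (intersection, +0)
AEHI@3: {A} ∩ {A} = {A} (intersection, +0)
VW@3: {T} ∩ {T} = {T} (intersection, +0)
AEHIVW@3: {A} ∪ {T} = {A,T} (union, +1)
ADEHIVW@3: {A,T} ∩ {T} = {T} (intersection, +0)
AH@4: {A} ∩ {A} = {A} (intersection, +0)
AHI@4: {A} ∪ {T} = {A,T} (union, +1)
AEHI@4: {A,T} ∩ {T} = {T} (intersection, +0)
VW@4: {A} ∩ {A} = {A} (intersection, +0)
AEHIVW@4: {T} ∪ {A} = {A,T} (union, +1)
ADEHIVW@4: {A,T} ∪ {G} = {A,G,T} (union, +1)
AH@5: {A} ∩ {A} = {A} (intersection, +0)
AHI@5: {A} ∪ {G} = {A,G} (union, +1)
AEHI@5: {A,G} ∪ {C} = {A,C,G} (union, +1)
VW@5: {T} ∩ {T} = {T} (intersection, +0)
AEHIVW@5: {A,C,G} ∪ {T} = {A,C,G,T} (union, +1)
ADEHIVW@5: {A,C,G,T} ∩ {A} = {A} (intersection, +0)
per-site changes: [4, 3, 3, 2, 3, 3]; total = 18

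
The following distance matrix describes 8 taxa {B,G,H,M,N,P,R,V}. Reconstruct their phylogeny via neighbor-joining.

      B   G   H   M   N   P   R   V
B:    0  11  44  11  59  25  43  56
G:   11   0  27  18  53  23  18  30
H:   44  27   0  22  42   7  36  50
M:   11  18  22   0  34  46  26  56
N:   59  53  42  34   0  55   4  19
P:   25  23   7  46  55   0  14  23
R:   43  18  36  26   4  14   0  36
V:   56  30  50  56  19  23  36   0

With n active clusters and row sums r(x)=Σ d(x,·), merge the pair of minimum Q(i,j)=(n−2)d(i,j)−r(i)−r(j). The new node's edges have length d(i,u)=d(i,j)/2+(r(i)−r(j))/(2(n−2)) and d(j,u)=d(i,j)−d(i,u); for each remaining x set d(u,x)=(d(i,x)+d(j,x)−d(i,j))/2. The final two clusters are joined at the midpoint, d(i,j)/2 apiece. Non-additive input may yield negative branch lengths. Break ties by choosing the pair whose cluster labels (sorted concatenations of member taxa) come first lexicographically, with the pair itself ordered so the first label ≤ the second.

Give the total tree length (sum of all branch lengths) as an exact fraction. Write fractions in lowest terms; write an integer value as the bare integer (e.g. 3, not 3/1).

2739/32

1. join N+V (d=19, Q=-422) ⇒ NV; edges |N|=55/6, |V|=59/6
  updated: d(B,NV)=48, d(G,NV)=32, d(H,NV)=73/2, d(M,NV)=71/2, d(NV,P)=59/2, d(NV,R)=21/2
2. join NV+R (d=21/2, Q=-287) ⇒ NRV; edges |NV|=97/10, |R|=4/5
  updated: d(B,NRV)=161/4, d(G,NRV)=79/4, d(H,NRV)=31, d(M,NRV)=51/2, d(NRV,P)=33/2
3. join H+P (d=7, Q=-441/2) ⇒ HP; edges |H|=83/16, |P|=29/16
  updated: d(B,HP)=31, d(G,HP)=43/2, d(HP,M)=61/2, d(HP,NRV)=81/4
4. join HP+NRV (d=81/4, Q=-593/4) ⇒ HNPRV; edges |HP|=233/24, |NRV|=253/24
  updated: d(B,HNPRV)=51/2, d(G,HNPRV)=21/2, d(HNPRV,M)=143/8
5. join B+M (d=11, Q=-579/8) ⇒ BM; edges |B|=181/32, |M|=171/32
  updated: d(BM,G)=9, d(BM,HNPRV)=259/16
6. join BM+G (d=9, Q=-571/16) ⇒ BGM; edges |BM|=235/32, |G|=53/32
  updated: d(BGM,HNPRV)=283/32
7. join BGM+HNPRV (d=283/32) ⇒ BGHMNPRV; edges |BGM|=283/64, |HNPRV|=283/64
final tree: (((B:181/32,M:171/32):235/32,G:53/32):283/64,((H:83/16,P:29/16):233/24,((N:55/6,V:59/6):97/10,R:4/5):253/24):283/64)
total length: 2739/32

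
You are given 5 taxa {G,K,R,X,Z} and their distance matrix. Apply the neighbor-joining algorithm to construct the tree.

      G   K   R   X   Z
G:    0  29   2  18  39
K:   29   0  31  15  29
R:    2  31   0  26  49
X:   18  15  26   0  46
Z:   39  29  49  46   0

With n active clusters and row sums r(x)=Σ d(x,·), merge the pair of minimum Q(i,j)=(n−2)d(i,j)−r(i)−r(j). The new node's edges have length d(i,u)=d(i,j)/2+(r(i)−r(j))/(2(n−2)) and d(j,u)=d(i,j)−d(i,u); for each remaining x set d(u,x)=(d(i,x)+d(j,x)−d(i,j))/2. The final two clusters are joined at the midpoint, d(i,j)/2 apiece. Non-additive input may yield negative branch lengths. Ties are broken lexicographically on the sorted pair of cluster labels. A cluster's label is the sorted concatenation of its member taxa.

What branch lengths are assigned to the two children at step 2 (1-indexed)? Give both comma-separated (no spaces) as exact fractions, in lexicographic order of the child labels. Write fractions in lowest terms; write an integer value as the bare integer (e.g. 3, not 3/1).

53/4,31/4

1. join G+R (d=2, Q=-190) ⇒ GR; edges |G|=-7/3, |R|=13/3
  updated: d(GR,K)=29, d(GR,X)=21, d(GR,Z)=43
2. join GR+X (d=21, Q=-133) ⇒ GRX; edges |GR|=53/4, |X|=31/4
  updated: d(GRX,K)=23/2, d(GRX,Z)=34
3. join GRX+K (d=23/2, Q=-149/2) ⇒ GKRX; edges |GRX|=33/4, |K|=13/4
  updated: d(GKRX,Z)=103/4
4. join GKRX+Z (d=103/4) ⇒ GKRXZ; edges |GKRX|=103/8, |Z|=103/8
final tree: ((((G:-7/3,R:13/3):53/4,X:31/4):33/4,K:13/4):103/8,Z:103/8)
total length: 241/4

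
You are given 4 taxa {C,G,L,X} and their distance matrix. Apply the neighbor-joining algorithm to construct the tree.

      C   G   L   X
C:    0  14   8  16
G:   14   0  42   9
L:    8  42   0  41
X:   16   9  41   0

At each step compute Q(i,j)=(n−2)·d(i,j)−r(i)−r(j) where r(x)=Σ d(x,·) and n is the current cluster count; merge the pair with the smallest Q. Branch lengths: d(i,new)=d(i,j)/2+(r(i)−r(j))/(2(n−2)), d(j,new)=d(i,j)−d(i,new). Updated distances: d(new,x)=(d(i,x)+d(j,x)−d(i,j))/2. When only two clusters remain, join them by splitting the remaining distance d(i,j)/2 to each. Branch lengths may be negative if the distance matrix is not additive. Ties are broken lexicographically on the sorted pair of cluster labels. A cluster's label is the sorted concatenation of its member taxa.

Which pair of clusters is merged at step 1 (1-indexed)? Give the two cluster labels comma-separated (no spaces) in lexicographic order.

iteration 1: select C,L (d=8, Q=-113); attach at lengths (-37/4, 69/4); label the merged cluster CL
  updated: d(CL,G)=24, d(CL,X)=49/2
iteration 2: select CL,G (d=24, Q=-115/2); attach at lengths (79/4, 17/4); label the merged cluster CGL
  updated: d(CGL,X)=19/4
iteration 3: select CGL,X (d=19/4); attach at lengths (19/8, 19/8); label the merged cluster CGLX
final tree: (((C:-37/4,L:69/4):79/4,G:17/4):19/8,X:19/8)
total length: 147/4

C,L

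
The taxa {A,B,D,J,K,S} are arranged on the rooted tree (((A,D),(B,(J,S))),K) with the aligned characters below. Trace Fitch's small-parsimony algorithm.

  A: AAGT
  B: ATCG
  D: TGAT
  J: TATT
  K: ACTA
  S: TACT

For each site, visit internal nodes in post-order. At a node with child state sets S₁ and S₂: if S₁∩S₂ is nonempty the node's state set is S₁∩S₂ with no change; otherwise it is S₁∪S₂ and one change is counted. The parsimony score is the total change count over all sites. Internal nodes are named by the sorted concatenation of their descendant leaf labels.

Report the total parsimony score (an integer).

[col 0] AD: children A:{A}, D:{T} ∪→ {A,T}; cost 1
[col 0] JS: children J:{T}, S:{T} ∩→ {T}; cost 0
[col 0] BJS: children B:{A}, JS:{T} ∪→ {A,T}; cost 1
[col 0] ABDJS: children AD:{A,T}, BJS:{A,T} ∩→ {A,T}; cost 0
[col 0] ABDJKS: children ABDJS:{A,T}, K:{A} ∩→ {A}; cost 0
[col 1] AD: children A:{A}, D:{G} ∪→ {A,G}; cost 1
[col 1] JS: children J:{A}, S:{A} ∩→ {A}; cost 0
[col 1] BJS: children B:{T}, JS:{A} ∪→ {A,T}; cost 1
[col 1] ABDJS: children AD:{A,G}, BJS:{A,T} ∩→ {A}; cost 0
[col 1] ABDJKS: children ABDJS:{A}, K:{C} ∪→ {A,C}; cost 1
[col 2] AD: children A:{G}, D:{A} ∪→ {A,G}; cost 1
[col 2] JS: children J:{T}, S:{C} ∪→ {C,T}; cost 1
[col 2] BJS: children B:{C}, JS:{C,T} ∩→ {C}; cost 0
[col 2] ABDJS: children AD:{A,G}, BJS:{C} ∪→ {A,C,G}; cost 1
[col 2] ABDJKS: children ABDJS:{A,C,G}, K:{T} ∪→ {A,C,G,T}; cost 1
[col 3] AD: children A:{T}, D:{T} ∩→ {T}; cost 0
[col 3] JS: children J:{T}, S:{T} ∩→ {T}; cost 0
[col 3] BJS: children B:{G}, JS:{T} ∪→ {G,T}; cost 1
[col 3] ABDJS: children AD:{T}, BJS:{G,T} ∩→ {T}; cost 0
[col 3] ABDJKS: children ABDJS:{T}, K:{A} ∪→ {A,T}; cost 1
per-site changes: [2, 3, 4, 2]; total = 11

11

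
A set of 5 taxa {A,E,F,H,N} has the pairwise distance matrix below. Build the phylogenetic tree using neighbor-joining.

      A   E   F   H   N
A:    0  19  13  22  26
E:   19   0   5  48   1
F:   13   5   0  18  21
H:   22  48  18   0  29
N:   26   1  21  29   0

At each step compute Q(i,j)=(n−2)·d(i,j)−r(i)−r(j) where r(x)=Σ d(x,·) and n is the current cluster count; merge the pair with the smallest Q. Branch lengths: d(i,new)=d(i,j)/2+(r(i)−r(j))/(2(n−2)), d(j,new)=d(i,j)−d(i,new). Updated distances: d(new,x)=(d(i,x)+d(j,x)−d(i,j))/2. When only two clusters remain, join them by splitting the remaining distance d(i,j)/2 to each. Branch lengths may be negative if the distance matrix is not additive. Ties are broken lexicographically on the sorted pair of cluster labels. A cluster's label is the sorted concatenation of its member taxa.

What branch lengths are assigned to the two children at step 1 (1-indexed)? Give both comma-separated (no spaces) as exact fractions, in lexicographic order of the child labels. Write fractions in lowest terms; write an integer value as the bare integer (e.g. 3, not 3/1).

-1/6,7/6

iteration 1: select E,N (d=1, Q=-147); attach at lengths (-1/6, 7/6); label the merged cluster EN
  updated: d(A,EN)=22, d(EN,F)=25/2, d(EN,H)=38
iteration 2: select A,H (d=22, Q=-91); attach at lengths (23/4, 65/4); label the merged cluster AH
  updated: d(AH,EN)=19, d(AH,F)=9/2
iteration 3: select AH,EN (d=19, Q=-36); attach at lengths (11/2, 27/2); label the merged cluster AEHN
  updated: d(AEHN,F)=-1
iteration 4: select AEHN,F (d=-1); attach at lengths (-1/2, -1/2); label the merged cluster AEFHN
final tree: (((A:23/4,H:65/4):11/2,(E:-1/6,N:7/6):27/2):-1/2,F:-1/2)
total length: 41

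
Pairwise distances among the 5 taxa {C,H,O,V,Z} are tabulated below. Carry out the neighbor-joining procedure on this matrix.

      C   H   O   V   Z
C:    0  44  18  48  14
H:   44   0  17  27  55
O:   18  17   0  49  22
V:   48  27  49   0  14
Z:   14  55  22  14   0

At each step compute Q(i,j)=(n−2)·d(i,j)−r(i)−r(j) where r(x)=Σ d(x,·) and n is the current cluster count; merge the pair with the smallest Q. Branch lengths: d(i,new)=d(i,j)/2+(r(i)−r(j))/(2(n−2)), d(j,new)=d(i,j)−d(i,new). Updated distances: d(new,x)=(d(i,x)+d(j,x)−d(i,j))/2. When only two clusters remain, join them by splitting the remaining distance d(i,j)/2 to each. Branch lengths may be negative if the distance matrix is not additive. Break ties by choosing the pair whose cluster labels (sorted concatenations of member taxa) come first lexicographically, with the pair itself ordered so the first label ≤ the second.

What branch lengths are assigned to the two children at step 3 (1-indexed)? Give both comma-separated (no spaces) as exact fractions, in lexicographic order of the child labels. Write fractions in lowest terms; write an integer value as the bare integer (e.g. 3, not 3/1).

85/8,131/8

1. join V+Z (d=14, Q=-201) ⇒ VZ; edges |V|=25/2, |Z|=3/2
  updated: d(C,VZ)=24, d(H,VZ)=34, d(O,VZ)=57/2
2. join C+VZ (d=24, Q=-249/2) ⇒ CVZ; edges |C|=95/8, |VZ|=97/8
  updated: d(CVZ,H)=27, d(CVZ,O)=45/4
3. join CVZ+H (d=27, Q=-221/4) ⇒ CHVZ; edges |CVZ|=85/8, |H|=131/8
  updated: d(CHVZ,O)=5/8
4. join CHVZ+O (d=5/8) ⇒ CHOVZ; edges |CHVZ|=5/16, |O|=5/16
final tree: (((C:95/8,(V:25/2,Z:3/2):97/8):85/8,H:131/8):5/16,O:5/16)
total length: 525/8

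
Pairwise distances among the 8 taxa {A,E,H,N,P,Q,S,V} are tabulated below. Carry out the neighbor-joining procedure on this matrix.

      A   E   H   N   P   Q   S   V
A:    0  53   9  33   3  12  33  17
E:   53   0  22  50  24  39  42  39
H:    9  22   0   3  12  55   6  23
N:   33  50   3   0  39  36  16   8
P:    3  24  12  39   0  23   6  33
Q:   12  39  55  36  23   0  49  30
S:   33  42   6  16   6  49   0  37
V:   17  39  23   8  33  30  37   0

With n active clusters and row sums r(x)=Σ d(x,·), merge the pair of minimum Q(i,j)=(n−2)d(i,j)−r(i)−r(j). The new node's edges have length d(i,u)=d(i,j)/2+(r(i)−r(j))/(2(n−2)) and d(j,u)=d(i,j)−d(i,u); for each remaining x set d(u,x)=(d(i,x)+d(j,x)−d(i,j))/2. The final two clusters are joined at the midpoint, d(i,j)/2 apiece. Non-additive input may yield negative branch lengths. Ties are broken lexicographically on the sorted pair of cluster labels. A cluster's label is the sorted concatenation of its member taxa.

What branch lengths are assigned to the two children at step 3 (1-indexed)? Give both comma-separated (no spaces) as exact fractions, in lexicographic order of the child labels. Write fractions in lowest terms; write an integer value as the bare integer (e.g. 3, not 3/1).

37/4,-9/4

iteration 1: select A,Q (d=12, Q=-332); attach at lengths (-1, 13); label the merged cluster AQ
  updated: d(AQ,E)=40, d(AQ,H)=26, d(AQ,N)=57/2, d(AQ,P)=7, d(AQ,S)=35, d(AQ,V)=35/2
iteration 2: select N,V (d=8, Q=-262); attach at lengths (27/10, 53/10); label the merged cluster NV
  updated: d(AQ,NV)=19, d(E,NV)=81/2, d(H,NV)=9, d(NV,P)=32, d(NV,S)=45/2
iteration 3: select AQ,P (d=7, Q=-180); attach at lengths (37/4, -9/4); label the merged cluster APQ
  updated: d(APQ,E)=57/2, d(APQ,H)=31/2, d(APQ,NV)=22, d(APQ,S)=17
iteration 4: select APQ,E (d=57/2, Q=-261/2); attach at lengths (71/12, 271/12); label the merged cluster AEPQ
  updated: d(AEPQ,H)=9/2, d(AEPQ,NV)=17, d(AEPQ,S)=61/4
iteration 5: select AEPQ,NV (d=17, Q=-205/4); attach at lengths (89/16, 183/16); label the merged cluster AENPQV
  updated: d(AENPQV,H)=-7/4, d(AENPQV,S)=83/8
iteration 6: select AENPQV,H (d=-7/4, Q=-117/8); attach at lengths (21/16, -49/16); label the merged cluster AEHNPQV
  updated: d(AEHNPQV,S)=145/16
iteration 7: select AEHNPQV,S (d=145/16); attach at lengths (145/32, 145/32); label the merged cluster AEHNPQSV
final tree: ((((((A:-1,Q:13):37/4,P:-9/4):71/12,E:271/12):89/16,(N:27/10,V:53/10):183/16):21/16,H:-49/16):145/32,S:145/32)
total length: 1277/16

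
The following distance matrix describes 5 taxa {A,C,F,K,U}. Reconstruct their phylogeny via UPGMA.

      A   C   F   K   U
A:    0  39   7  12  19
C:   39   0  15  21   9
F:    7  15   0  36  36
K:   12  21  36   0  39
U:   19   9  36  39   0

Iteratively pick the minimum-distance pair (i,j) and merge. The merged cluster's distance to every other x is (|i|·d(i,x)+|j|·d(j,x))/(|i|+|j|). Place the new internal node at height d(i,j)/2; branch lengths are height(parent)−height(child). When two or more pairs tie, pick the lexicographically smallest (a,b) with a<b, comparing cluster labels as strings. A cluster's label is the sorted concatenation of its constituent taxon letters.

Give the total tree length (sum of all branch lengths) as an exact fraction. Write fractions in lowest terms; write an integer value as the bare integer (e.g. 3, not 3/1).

289/6

step 1: merge (A,F) at d=7; branch lengths A→7/2, F→7/2; new cluster AF
  updated: d(AF,C)=27, d(AF,K)=24, d(AF,U)=55/2
step 2: merge (C,U) at d=9; branch lengths C→9/2, U→9/2; new cluster CU
  updated: d(AF,CU)=109/4, d(CU,K)=30
step 3: merge (AF,K) at d=24; branch lengths AF→17/2, K→12; new cluster AFK
  updated: d(AFK,CU)=169/6
step 4: merge (AFK,CU) at d=169/6; branch lengths AFK→25/12, CU→115/12; new cluster ACFKU
final tree: (((A:7/2,F:7/2):17/2,K:12):25/12,(C:9/2,U:9/2):115/12)
total length: 289/6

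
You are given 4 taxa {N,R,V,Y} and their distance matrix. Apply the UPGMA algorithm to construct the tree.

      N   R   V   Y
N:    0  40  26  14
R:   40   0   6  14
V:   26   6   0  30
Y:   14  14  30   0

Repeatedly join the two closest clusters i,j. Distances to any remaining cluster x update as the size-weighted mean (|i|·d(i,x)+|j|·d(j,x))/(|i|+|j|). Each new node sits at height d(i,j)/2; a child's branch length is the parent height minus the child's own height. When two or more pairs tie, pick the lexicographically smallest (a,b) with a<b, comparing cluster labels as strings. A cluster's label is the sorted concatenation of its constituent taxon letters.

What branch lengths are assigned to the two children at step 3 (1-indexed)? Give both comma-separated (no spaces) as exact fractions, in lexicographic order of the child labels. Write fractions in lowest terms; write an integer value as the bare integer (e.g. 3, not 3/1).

1. join R+V (d=6) ⇒ RV; edges |R|=3, |V|=3
  updated: d(N,RV)=33, d(RV,Y)=22
2. join N+Y (d=14) ⇒ NY; edges |N|=7, |Y|=7
  updated: d(NY,RV)=55/2
3. join NY+RV (d=55/2) ⇒ NRVY; edges |NY|=27/4, |RV|=43/4
final tree: ((N:7,Y:7):27/4,(R:3,V:3):43/4)
total length: 75/2

27/4,43/4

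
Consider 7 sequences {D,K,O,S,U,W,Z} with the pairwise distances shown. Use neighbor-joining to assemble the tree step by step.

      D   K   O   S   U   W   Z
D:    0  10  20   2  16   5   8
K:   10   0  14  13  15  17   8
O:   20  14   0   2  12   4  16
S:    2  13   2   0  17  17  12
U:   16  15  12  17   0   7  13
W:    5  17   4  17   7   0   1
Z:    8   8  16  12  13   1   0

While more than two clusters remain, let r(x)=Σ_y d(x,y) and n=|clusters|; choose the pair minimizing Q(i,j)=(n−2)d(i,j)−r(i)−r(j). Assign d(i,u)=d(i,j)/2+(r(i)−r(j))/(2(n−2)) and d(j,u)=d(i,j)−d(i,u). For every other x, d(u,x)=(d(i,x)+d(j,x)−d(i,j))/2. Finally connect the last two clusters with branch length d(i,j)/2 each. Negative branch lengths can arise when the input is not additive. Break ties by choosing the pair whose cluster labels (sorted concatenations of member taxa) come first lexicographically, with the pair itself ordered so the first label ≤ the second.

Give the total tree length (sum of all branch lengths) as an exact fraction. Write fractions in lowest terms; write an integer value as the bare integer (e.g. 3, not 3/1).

step 1: merge (O,S) at d=2, Q=-121; branch lengths O→3/2, S→1/2; new cluster OS
  updated: d(D,OS)=10, d(K,OS)=25/2, d(OS,U)=27/2, d(OS,W)=19/2, d(OS,Z)=13
step 2: merge (W,Z) at d=1, Q=-157/2; branch lengths W→1/16, Z→15/16; new cluster WZ
  updated: d(D,WZ)=6, d(K,WZ)=12, d(OS,WZ)=43/4, d(U,WZ)=19/2
step 3: merge (U,WZ) at d=19/2, Q=-255/4; branch lengths U→59/8, WZ→17/8; new cluster UWZ
  updated: d(D,UWZ)=25/4, d(K,UWZ)=35/4, d(OS,UWZ)=59/8
step 4: merge (D,K) at d=10, Q=-75/2; branch lengths D→15/4, K→25/4; new cluster DK
  updated: d(DK,OS)=25/4, d(DK,UWZ)=5/2
step 5: merge (DK,OS) at d=25/4, Q=-129/8; branch lengths DK→11/16, OS→89/16; new cluster DKOS
  updated: d(DKOS,UWZ)=29/16
step 6: merge (DKOS,UWZ) at d=29/16; branch lengths DKOS→29/32, UWZ→29/32; new cluster DKOSUWZ
final tree: (((D:15/4,K:25/4):11/16,(O:3/2,S:1/2):89/16):29/32,(U:59/8,(W:1/16,Z:15/16):17/8):29/32)
total length: 489/16

489/16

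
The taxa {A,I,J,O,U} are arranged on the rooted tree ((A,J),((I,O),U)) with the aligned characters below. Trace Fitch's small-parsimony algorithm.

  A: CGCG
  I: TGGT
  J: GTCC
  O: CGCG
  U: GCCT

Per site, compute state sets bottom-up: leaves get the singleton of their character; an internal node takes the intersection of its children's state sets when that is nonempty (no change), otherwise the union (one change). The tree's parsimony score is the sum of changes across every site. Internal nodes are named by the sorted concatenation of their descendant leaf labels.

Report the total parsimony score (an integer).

9

site 0, node AJ: A={C} ∪ J={G} → {C,G} (+1)
site 0, node IO: I={T} ∪ O={C} → {C,T} (+1)
site 0, node IOU: IO={C,T} ∪ U={G} → {C,G,T} (+1)
site 0, node AIJOU: AJ={C,G} ∩ IOU={C,G,T} → {C,G} (+0)
site 1, node AJ: A={G} ∪ J={T} → {G,T} (+1)
site 1, node IO: I={G} ∩ O={G} → {G} (+0)
site 1, node IOU: IO={G} ∪ U={C} → {C,G} (+1)
site 1, node AIJOU: AJ={G,T} ∩ IOU={C,G} → {G} (+0)
site 2, node AJ: A={C} ∩ J={C} → {C} (+0)
site 2, node IO: I={G} ∪ O={C} → {C,G} (+1)
site 2, node IOU: IO={C,G} ∩ U={C} → {C} (+0)
site 2, node AIJOU: AJ={C} ∩ IOU={C} → {C} (+0)
site 3, node AJ: A={G} ∪ J={C} → {C,G} (+1)
site 3, node IO: I={T} ∪ O={G} → {G,T} (+1)
site 3, node IOU: IO={G,T} ∩ U={T} → {T} (+0)
site 3, node AIJOU: AJ={C,G} ∪ IOU={T} → {C,G,T} (+1)
per-site changes: [3, 2, 1, 3]; total = 9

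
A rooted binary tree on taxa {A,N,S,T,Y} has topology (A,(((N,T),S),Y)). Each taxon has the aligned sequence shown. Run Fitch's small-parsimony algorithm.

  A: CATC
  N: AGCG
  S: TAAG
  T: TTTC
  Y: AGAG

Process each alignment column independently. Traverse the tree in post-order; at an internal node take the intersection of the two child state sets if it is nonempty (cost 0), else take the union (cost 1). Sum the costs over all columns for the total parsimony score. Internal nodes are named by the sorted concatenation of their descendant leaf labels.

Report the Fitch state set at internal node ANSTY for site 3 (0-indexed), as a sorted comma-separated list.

site 0, node NT: N={A} ∪ T={T} → {A,T} (+1)
site 0, node NST: NT={A,T} ∩ S={T} → {T} (+0)
site 0, node NSTY: NST={T} ∪ Y={A} → {A,T} (+1)
site 0, node ANSTY: A={C} ∪ NSTY={A,T} → {A,C,T} (+1)
site 1, node NT: N={G} ∪ T={T} → {G,T} (+1)
site 1, node NST: NT={G,T} ∪ S={A} → {A,G,T} (+1)
site 1, node NSTY: NST={A,G,T} ∩ Y={G} → {G} (+0)
site 1, node ANSTY: A={A} ∪ NSTY={G} → {A,G} (+1)
site 2, node NT: N={C} ∪ T={T} → {C,T} (+1)
site 2, node NST: NT={C,T} ∪ S={A} → {A,C,T} (+1)
site 2, node NSTY: NST={A,C,T} ∩ Y={A} → {A} (+0)
site 2, node ANSTY: A={T} ∪ NSTY={A} → {A,T} (+1)
site 3, node NT: N={G} ∪ T={C} → {C,G} (+1)
site 3, node NST: NT={C,G} ∩ S={G} → {G} (+0)
site 3, node NSTY: NST={G} ∩ Y={G} → {G} (+0)
site 3, node ANSTY: A={C} ∪ NSTY={G} → {C,G} (+1)
per-site changes: [3, 3, 3, 2]; total = 11

C,G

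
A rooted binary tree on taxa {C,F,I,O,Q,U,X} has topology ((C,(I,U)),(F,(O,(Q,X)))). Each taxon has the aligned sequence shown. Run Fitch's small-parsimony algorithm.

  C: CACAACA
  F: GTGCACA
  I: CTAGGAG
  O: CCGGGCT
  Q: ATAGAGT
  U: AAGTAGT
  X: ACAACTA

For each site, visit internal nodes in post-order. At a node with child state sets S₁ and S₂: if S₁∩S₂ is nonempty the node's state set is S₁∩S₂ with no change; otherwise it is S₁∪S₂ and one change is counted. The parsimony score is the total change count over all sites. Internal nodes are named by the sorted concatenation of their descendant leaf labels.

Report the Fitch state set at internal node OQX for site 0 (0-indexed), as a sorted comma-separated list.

[col 0] IU: children I:{C}, U:{A} ∪→ {A,C}; cost 1
[col 0] CIU: children C:{C}, IU:{A,C} ∩→ {C}; cost 0
[col 0] QX: children Q:{A}, X:{A} ∩→ {A}; cost 0
[col 0] OQX: children O:{C}, QX:{A} ∪→ {A,C}; cost 1
[col 0] FOQX: children F:{G}, OQX:{A,C} ∪→ {A,C,G}; cost 1
[col 0] CFIOQUX: children CIU:{C}, FOQX:{A,C,G} ∩→ {C}; cost 0
[col 1] IU: children I:{T}, U:{A} ∪→ {A,T}; cost 1
[col 1] CIU: children C:{A}, IU:{A,T} ∩→ {A}; cost 0
[col 1] QX: children Q:{T}, X:{C} ∪→ {C,T}; cost 1
[col 1] OQX: children O:{C}, QX:{C,T} ∩→ {C}; cost 0
[col 1] FOQX: children F:{T}, OQX:{C} ∪→ {C,T}; cost 1
[col 1] CFIOQUX: children CIU:{A}, FOQX:{C,T} ∪→ {A,C,T}; cost 1
[col 2] IU: children I:{A}, U:{G} ∪→ {A,G}; cost 1
[col 2] CIU: children C:{C}, IU:{A,G} ∪→ {A,C,G}; cost 1
[col 2] QX: children Q:{A}, X:{A} ∩→ {A}; cost 0
[col 2] OQX: children O:{G}, QX:{A} ∪→ {A,G}; cost 1
[col 2] FOQX: children F:{G}, OQX:{A,G} ∩→ {G}; cost 0
[col 2] CFIOQUX: children CIU:{A,C,G}, FOQX:{G} ∩→ {G}; cost 0
[col 3] IU: children I:{G}, U:{T} ∪→ {G,T}; cost 1
[col 3] CIU: children C:{A}, IU:{G,T} ∪→ {A,G,T}; cost 1
[col 3] QX: children Q:{G}, X:{A} ∪→ {A,G}; cost 1
[col 3] OQX: children O:{G}, QX:{A,G} ∩→ {G}; cost 0
[col 3] FOQX: children F:{C}, OQX:{G} ∪→ {C,G}; cost 1
[col 3] CFIOQUX: children CIU:{A,G,T}, FOQX:{C,G} ∩→ {G}; cost 0
[col 4] IU: children I:{G}, U:{A} ∪→ {A,G}; cost 1
[col 4] CIU: children C:{A}, IU:{A,G} ∩→ {A}; cost 0
[col 4] QX: children Q:{A}, X:{C} ∪→ {A,C}; cost 1
[col 4] OQX: children O:{G}, QX:{A,C} ∪→ {A,C,G}; cost 1
[col 4] FOQX: children F:{A}, OQX:{A,C,G} ∩→ {A}; cost 0
[col 4] CFIOQUX: children CIU:{A}, FOQX:{A} ∩→ {A}; cost 0
[col 5] IU: children I:{A}, U:{G} ∪→ {A,G}; cost 1
[col 5] CIU: children C:{C}, IU:{A,G} ∪→ {A,C,G}; cost 1
[col 5] QX: children Q:{G}, X:{T} ∪→ {G,T}; cost 1
[col 5] OQX: children O:{C}, QX:{G,T} ∪→ {C,G,T}; cost 1
[col 5] FOQX: children F:{C}, OQX:{C,G,T} ∩→ {C}; cost 0
[col 5] CFIOQUX: children CIU:{A,C,G}, FOQX:{C} ∩→ {C}; cost 0
[col 6] IU: children I:{G}, U:{T} ∪→ {G,T}; cost 1
[col 6] CIU: children C:{A}, IU:{G,T} ∪→ {A,G,T}; cost 1
[col 6] QX: children Q:{T}, X:{A} ∪→ {A,T}; cost 1
[col 6] OQX: children O:{T}, QX:{A,T} ∩→ {T}; cost 0
[col 6] FOQX: children F:{A}, OQX:{T} ∪→ {A,T}; cost 1
[col 6] CFIOQUX: children CIU:{A,G,T}, FOQX:{A,T} ∩→ {A,T}; cost 0
per-site changes: [3, 4, 3, 4, 3, 4, 4]; total = 25

A,C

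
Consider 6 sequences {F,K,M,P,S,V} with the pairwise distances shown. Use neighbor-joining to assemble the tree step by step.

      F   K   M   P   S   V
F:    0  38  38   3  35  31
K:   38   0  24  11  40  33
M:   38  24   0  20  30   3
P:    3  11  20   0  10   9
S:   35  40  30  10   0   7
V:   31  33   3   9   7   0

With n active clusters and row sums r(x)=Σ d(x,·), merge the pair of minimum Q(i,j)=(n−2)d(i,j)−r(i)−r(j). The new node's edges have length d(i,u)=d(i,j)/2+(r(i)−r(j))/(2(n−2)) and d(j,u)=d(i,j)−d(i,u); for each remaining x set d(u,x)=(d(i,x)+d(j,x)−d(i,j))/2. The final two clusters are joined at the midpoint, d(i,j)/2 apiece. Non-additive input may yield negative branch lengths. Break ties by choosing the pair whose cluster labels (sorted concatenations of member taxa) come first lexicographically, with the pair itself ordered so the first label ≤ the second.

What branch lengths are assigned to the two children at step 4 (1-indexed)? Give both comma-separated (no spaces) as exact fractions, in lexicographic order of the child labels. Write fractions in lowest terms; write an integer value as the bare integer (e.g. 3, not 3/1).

95/16,183/16

iteration 1: select F,P (d=3, Q=-186); attach at lengths (13, -10); label the merged cluster FP
  updated: d(FP,K)=23, d(FP,M)=55/2, d(FP,S)=21, d(FP,V)=37/2
iteration 2: select FP,K (d=23, Q=-141); attach at lengths (13/2, 33/2); label the merged cluster FKP
  updated: d(FKP,M)=57/4, d(FKP,S)=19, d(FKP,V)=57/4
iteration 3: select FKP,M (d=57/4, Q=-265/4); attach at lengths (115/16, 113/16); label the merged cluster FKMP
  updated: d(FKMP,S)=139/8, d(FKMP,V)=3/2
iteration 4: select FKMP,S (d=139/8, Q=-207/8); attach at lengths (95/16, 183/16); label the merged cluster FKMPS
  updated: d(FKMPS,V)=-71/16
iteration 5: select FKMPS,V (d=-71/16); attach at lengths (-71/32, -71/32); label the merged cluster FKMPSV
final tree: (((((F:13,P:-10):13/2,K:33/2):115/16,M:113/16):95/16,S:183/16):-71/32,V:-71/32)
total length: 851/16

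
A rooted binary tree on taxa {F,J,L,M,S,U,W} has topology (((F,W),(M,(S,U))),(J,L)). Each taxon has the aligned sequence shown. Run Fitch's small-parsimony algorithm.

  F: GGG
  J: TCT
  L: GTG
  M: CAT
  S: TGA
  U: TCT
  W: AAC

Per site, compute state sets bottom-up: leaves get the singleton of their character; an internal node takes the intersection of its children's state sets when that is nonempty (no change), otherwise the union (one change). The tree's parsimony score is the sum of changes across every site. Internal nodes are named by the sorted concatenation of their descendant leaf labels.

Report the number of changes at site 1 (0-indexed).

site 0, node FW: F={G} ∪ W={A} → {A,G} (+1)
site 0, node SU: S={T} ∩ U={T} → {T} (+0)
site 0, node MSU: M={C} ∪ SU={T} → {C,T} (+1)
site 0, node FMSUW: FW={A,G} ∪ MSU={C,T} → {A,C,G,T} (+1)
site 0, node JL: J={T} ∪ L={G} → {G,T} (+1)
site 0, node FJLMSUW: FMSUW={A,C,G,T} ∩ JL={G,T} → {G,T} (+0)
site 1, node FW: F={G} ∪ W={A} → {A,G} (+1)
site 1, node SU: S={G} ∪ U={C} → {C,G} (+1)
site 1, node MSU: M={A} ∪ SU={C,G} → {A,C,G} (+1)
site 1, node FMSUW: FW={A,G} ∩ MSU={A,C,G} → {A,G} (+0)
site 1, node JL: J={C} ∪ L={T} → {C,T} (+1)
site 1, node FJLMSUW: FMSUW={A,G} ∪ JL={C,T} → {A,C,G,T} (+1)
site 2, node FW: F={G} ∪ W={C} → {C,G} (+1)
site 2, node SU: S={A} ∪ U={T} → {A,T} (+1)
site 2, node MSU: M={T} ∩ SU={A,T} → {T} (+0)
site 2, node FMSUW: FW={C,G} ∪ MSU={T} → {C,G,T} (+1)
site 2, node JL: J={T} ∪ L={G} → {G,T} (+1)
site 2, node FJLMSUW: FMSUW={C,G,T} ∩ JL={G,T} → {G,T} (+0)
per-site changes: [4, 5, 4]; total = 13

5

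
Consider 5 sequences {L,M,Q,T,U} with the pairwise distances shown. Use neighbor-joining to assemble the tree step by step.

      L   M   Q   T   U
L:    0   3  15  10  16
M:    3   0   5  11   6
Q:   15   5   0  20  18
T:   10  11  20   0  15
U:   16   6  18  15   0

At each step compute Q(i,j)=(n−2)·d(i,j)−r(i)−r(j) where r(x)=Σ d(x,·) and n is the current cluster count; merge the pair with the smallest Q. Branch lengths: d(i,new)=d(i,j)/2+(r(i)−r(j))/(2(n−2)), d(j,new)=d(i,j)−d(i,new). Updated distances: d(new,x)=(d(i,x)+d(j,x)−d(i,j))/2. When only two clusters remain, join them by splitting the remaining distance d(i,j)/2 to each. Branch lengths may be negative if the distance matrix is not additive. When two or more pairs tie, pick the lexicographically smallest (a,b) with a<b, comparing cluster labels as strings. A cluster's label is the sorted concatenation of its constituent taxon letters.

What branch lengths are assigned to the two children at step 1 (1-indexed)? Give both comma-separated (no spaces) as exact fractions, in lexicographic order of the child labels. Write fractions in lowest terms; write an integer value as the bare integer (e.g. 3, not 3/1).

1. join L+T (d=10, Q=-70) ⇒ LT; edges |L|=3, |T|=7
  updated: d(LT,M)=2, d(LT,Q)=25/2, d(LT,U)=21/2
2. join LT+U (d=21/2, Q=-77/2) ⇒ LTU; edges |LT|=23/8, |U|=61/8
  updated: d(LTU,M)=-5/4, d(LTU,Q)=10
3. join LTU+M (d=-5/4, Q=-55/4) ⇒ LMTU; edges |LTU|=15/8, |M|=-25/8
  updated: d(LMTU,Q)=65/8
4. join LMTU+Q (d=65/8) ⇒ LMQTU; edges |LMTU|=65/16, |Q|=65/16
final tree: ((((L:3,T:7):23/8,U:61/8):15/8,M:-25/8):65/16,Q:65/16)
total length: 219/8

3,7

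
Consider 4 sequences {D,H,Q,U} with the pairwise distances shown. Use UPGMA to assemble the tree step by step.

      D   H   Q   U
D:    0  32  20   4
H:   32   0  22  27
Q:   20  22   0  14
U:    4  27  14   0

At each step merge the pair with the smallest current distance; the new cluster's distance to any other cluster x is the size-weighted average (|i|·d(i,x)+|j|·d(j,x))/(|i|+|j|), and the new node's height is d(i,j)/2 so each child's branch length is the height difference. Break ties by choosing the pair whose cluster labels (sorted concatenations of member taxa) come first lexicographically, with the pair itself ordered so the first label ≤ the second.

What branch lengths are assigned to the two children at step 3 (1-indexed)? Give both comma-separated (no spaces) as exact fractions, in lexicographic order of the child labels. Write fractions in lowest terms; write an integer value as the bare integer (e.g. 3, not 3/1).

step 1: merge (D,U) at d=4; branch lengths D→2, U→2; new cluster DU
  updated: d(DU,H)=59/2, d(DU,Q)=17
step 2: merge (DU,Q) at d=17; branch lengths DU→13/2, Q→17/2; new cluster DQU
  updated: d(DQU,H)=27
step 3: merge (DQU,H) at d=27; branch lengths DQU→5, H→27/2; new cluster DHQU
final tree: (((D:2,U:2):13/2,Q:17/2):5,H:27/2)
total length: 75/2

5,27/2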